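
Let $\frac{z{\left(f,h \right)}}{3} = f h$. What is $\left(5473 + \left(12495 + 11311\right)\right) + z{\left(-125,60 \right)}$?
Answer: $6779$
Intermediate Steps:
$z{\left(f,h \right)} = 3 f h$
$\left(5473 + \left(12495 + 11311\right)\right) + z{\left(-125,60 \right)} = \left(5473 + \left(12495 + 11311\right)\right) + 3 \left(-125\right) 60 = \left(5473 + 23806\right) - 22500 = 29279 - 22500 = 6779$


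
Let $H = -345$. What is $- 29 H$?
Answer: $10005$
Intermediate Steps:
$- 29 H = \left(-29\right) \left(-345\right) = 10005$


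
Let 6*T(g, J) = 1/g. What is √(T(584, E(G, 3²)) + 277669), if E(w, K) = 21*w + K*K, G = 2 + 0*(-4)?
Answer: √213076526763/876 ≈ 526.94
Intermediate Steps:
G = 2 (G = 2 + 0 = 2)
E(w, K) = K² + 21*w (E(w, K) = 21*w + K² = K² + 21*w)
T(g, J) = 1/(6*g)
√(T(584, E(G, 3²)) + 277669) = √((⅙)/584 + 277669) = √((⅙)*(1/584) + 277669) = √(1/3504 + 277669) = √(972952177/3504) = √213076526763/876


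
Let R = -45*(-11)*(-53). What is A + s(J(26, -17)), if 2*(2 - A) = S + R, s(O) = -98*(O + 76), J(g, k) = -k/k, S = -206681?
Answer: 109110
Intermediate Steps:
R = -26235 (R = 495*(-53) = -26235)
J(g, k) = -1 (J(g, k) = -1*1 = -1)
s(O) = -7448 - 98*O (s(O) = -98*(76 + O) = -7448 - 98*O)
A = 116460 (A = 2 - (-206681 - 26235)/2 = 2 - ½*(-232916) = 2 + 116458 = 116460)
A + s(J(26, -17)) = 116460 + (-7448 - 98*(-1)) = 116460 + (-7448 + 98) = 116460 - 7350 = 109110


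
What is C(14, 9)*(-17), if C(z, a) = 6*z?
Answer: -1428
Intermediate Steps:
C(14, 9)*(-17) = (6*14)*(-17) = 84*(-17) = -1428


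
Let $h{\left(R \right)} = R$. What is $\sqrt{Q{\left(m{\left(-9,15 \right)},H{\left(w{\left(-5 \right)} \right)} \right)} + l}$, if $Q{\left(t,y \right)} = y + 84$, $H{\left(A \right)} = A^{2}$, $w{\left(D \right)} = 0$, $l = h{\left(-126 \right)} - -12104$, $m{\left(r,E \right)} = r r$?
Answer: $\sqrt{12062} \approx 109.83$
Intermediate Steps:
$m{\left(r,E \right)} = r^{2}$
$l = 11978$ ($l = -126 - -12104 = -126 + 12104 = 11978$)
$Q{\left(t,y \right)} = 84 + y$
$\sqrt{Q{\left(m{\left(-9,15 \right)},H{\left(w{\left(-5 \right)} \right)} \right)} + l} = \sqrt{\left(84 + 0^{2}\right) + 11978} = \sqrt{\left(84 + 0\right) + 11978} = \sqrt{84 + 11978} = \sqrt{12062}$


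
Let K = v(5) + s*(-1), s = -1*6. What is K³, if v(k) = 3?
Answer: 729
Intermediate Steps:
s = -6
K = 9 (K = 3 - 6*(-1) = 3 + 6 = 9)
K³ = 9³ = 729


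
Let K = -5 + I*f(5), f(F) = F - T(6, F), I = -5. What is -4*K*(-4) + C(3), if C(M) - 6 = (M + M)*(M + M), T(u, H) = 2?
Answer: -278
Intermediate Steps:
f(F) = -2 + F (f(F) = F - 1*2 = F - 2 = -2 + F)
K = -20 (K = -5 - 5*(-2 + 5) = -5 - 5*3 = -5 - 15 = -20)
C(M) = 6 + 4*M² (C(M) = 6 + (M + M)*(M + M) = 6 + (2*M)*(2*M) = 6 + 4*M²)
-4*K*(-4) + C(3) = -4*(-20)*(-4) + (6 + 4*3²) = 80*(-4) + (6 + 4*9) = -320 + (6 + 36) = -320 + 42 = -278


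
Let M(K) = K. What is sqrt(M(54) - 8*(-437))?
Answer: 5*sqrt(142) ≈ 59.582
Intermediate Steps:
sqrt(M(54) - 8*(-437)) = sqrt(54 - 8*(-437)) = sqrt(54 + 3496) = sqrt(3550) = 5*sqrt(142)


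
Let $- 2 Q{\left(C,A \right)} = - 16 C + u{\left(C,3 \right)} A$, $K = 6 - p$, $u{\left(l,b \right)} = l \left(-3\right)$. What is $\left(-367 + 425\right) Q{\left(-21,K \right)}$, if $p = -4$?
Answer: $-28014$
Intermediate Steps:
$u{\left(l,b \right)} = - 3 l$
$K = 10$ ($K = 6 - -4 = 6 + 4 = 10$)
$Q{\left(C,A \right)} = 8 C + \frac{3 A C}{2}$ ($Q{\left(C,A \right)} = - \frac{- 16 C + - 3 C A}{2} = - \frac{- 16 C - 3 A C}{2} = 8 C + \frac{3 A C}{2}$)
$\left(-367 + 425\right) Q{\left(-21,K \right)} = \left(-367 + 425\right) \frac{1}{2} \left(-21\right) \left(16 + 3 \cdot 10\right) = 58 \cdot \frac{1}{2} \left(-21\right) \left(16 + 30\right) = 58 \cdot \frac{1}{2} \left(-21\right) 46 = 58 \left(-483\right) = -28014$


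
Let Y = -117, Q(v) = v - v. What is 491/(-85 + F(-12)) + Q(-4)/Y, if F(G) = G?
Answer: -491/97 ≈ -5.0619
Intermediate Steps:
Q(v) = 0
491/(-85 + F(-12)) + Q(-4)/Y = 491/(-85 - 12) + 0/(-117) = 491/(-97) + 0*(-1/117) = 491*(-1/97) + 0 = -491/97 + 0 = -491/97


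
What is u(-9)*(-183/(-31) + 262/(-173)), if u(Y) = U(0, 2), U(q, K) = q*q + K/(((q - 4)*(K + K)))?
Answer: -23537/42904 ≈ -0.54860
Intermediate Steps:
U(q, K) = q**2 + 1/(2*(-4 + q)) (U(q, K) = q**2 + K/(((-4 + q)*(2*K))) = q**2 + K/((2*K*(-4 + q))) = q**2 + (1/(2*K*(-4 + q)))*K = q**2 + 1/(2*(-4 + q)))
u(Y) = -1/8 (u(Y) = (1/2 + 0**3 - 4*0**2)/(-4 + 0) = (1/2 + 0 - 4*0)/(-4) = -(1/2 + 0 + 0)/4 = -1/4*1/2 = -1/8)
u(-9)*(-183/(-31) + 262/(-173)) = -(-183/(-31) + 262/(-173))/8 = -(-183*(-1/31) + 262*(-1/173))/8 = -(183/31 - 262/173)/8 = -1/8*23537/5363 = -23537/42904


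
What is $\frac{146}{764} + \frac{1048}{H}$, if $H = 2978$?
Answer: $\frac{308865}{568798} \approx 0.54301$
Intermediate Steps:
$\frac{146}{764} + \frac{1048}{H} = \frac{146}{764} + \frac{1048}{2978} = 146 \cdot \frac{1}{764} + 1048 \cdot \frac{1}{2978} = \frac{73}{382} + \frac{524}{1489} = \frac{308865}{568798}$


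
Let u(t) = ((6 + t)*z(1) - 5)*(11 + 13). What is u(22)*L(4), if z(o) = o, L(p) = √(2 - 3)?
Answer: 552*I ≈ 552.0*I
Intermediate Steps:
L(p) = I (L(p) = √(-1) = I)
u(t) = 24 + 24*t (u(t) = ((6 + t)*1 - 5)*(11 + 13) = ((6 + t) - 5)*24 = (1 + t)*24 = 24 + 24*t)
u(22)*L(4) = (24 + 24*22)*I = (24 + 528)*I = 552*I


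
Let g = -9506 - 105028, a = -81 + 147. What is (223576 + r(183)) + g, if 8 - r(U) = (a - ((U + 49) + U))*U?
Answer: 172917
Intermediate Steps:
a = 66
r(U) = 8 - U*(17 - 2*U) (r(U) = 8 - (66 - ((U + 49) + U))*U = 8 - (66 - ((49 + U) + U))*U = 8 - (66 - (49 + 2*U))*U = 8 - (66 + (-49 - 2*U))*U = 8 - (17 - 2*U)*U = 8 - U*(17 - 2*U))
g = -114534
(223576 + r(183)) + g = (223576 + (8 - 17*183 + 2*183**2)) - 114534 = (223576 + (8 - 3111 + 2*33489)) - 114534 = (223576 + (8 - 3111 + 66978)) - 114534 = (223576 + 63875) - 114534 = 287451 - 114534 = 172917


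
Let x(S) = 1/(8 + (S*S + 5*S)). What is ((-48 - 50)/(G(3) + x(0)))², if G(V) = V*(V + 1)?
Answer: 614656/9409 ≈ 65.326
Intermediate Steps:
x(S) = 1/(8 + S² + 5*S) (x(S) = 1/(8 + (S² + 5*S)) = 1/(8 + S² + 5*S))
G(V) = V*(1 + V)
((-48 - 50)/(G(3) + x(0)))² = ((-48 - 50)/(3*(1 + 3) + 1/(8 + 0² + 5*0)))² = (-98/(3*4 + 1/(8 + 0 + 0)))² = (-98/(12 + 1/8))² = (-98/(12 + ⅛))² = (-98/97/8)² = (-98*8/97)² = (-784/97)² = 614656/9409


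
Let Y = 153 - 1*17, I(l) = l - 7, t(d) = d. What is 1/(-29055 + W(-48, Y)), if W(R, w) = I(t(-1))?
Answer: -1/29063 ≈ -3.4408e-5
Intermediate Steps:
I(l) = -7 + l
Y = 136 (Y = 153 - 17 = 136)
W(R, w) = -8 (W(R, w) = -7 - 1 = -8)
1/(-29055 + W(-48, Y)) = 1/(-29055 - 8) = 1/(-29063) = -1/29063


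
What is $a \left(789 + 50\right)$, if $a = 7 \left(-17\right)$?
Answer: $-99841$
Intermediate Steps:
$a = -119$
$a \left(789 + 50\right) = - 119 \left(789 + 50\right) = \left(-119\right) 839 = -99841$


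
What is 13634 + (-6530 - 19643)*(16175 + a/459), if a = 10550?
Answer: -194586725369/459 ≈ -4.2394e+8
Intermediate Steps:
13634 + (-6530 - 19643)*(16175 + a/459) = 13634 + (-6530 - 19643)*(16175 + 10550/459) = 13634 - 26173*(16175 + 10550*(1/459)) = 13634 - 26173*(16175 + 10550/459) = 13634 - 26173*7434875/459 = 13634 - 194592983375/459 = -194586725369/459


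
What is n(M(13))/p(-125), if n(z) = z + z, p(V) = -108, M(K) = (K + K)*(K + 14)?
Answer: -13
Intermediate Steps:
M(K) = 2*K*(14 + K) (M(K) = (2*K)*(14 + K) = 2*K*(14 + K))
n(z) = 2*z
n(M(13))/p(-125) = (2*(2*13*(14 + 13)))/(-108) = (2*(2*13*27))*(-1/108) = (2*702)*(-1/108) = 1404*(-1/108) = -13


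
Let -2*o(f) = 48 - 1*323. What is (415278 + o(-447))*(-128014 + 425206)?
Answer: 123458163276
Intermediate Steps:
o(f) = 275/2 (o(f) = -(48 - 1*323)/2 = -(48 - 323)/2 = -½*(-275) = 275/2)
(415278 + o(-447))*(-128014 + 425206) = (415278 + 275/2)*(-128014 + 425206) = (830831/2)*297192 = 123458163276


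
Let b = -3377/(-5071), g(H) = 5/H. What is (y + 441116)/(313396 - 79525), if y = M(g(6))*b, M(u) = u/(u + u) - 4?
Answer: 406706803/215629062 ≈ 1.8861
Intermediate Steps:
b = 307/461 (b = -3377*(-1/5071) = 307/461 ≈ 0.66594)
M(u) = -7/2 (M(u) = u/((2*u)) - 4 = u*(1/(2*u)) - 4 = ½ - 4 = -7/2)
y = -2149/922 (y = -7/2*307/461 = -2149/922 ≈ -2.3308)
(y + 441116)/(313396 - 79525) = (-2149/922 + 441116)/(313396 - 79525) = (406706803/922)/233871 = (406706803/922)*(1/233871) = 406706803/215629062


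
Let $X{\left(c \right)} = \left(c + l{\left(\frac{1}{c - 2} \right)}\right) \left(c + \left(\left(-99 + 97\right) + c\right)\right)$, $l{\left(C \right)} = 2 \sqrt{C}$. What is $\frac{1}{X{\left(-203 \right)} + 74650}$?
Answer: $\frac{16141085}{2541801552218} + \frac{204 i \sqrt{205}}{1270900776109} \approx 6.3503 \cdot 10^{-6} + 2.2982 \cdot 10^{-9} i$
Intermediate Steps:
$X{\left(c \right)} = \left(-2 + 2 c\right) \left(c + 2 \sqrt{\frac{1}{-2 + c}}\right)$ ($X{\left(c \right)} = \left(c + 2 \sqrt{\frac{1}{c - 2}}\right) \left(c + \left(\left(-99 + 97\right) + c\right)\right) = \left(c + 2 \sqrt{\frac{1}{-2 + c}}\right) \left(c + \left(-2 + c\right)\right) = \left(c + 2 \sqrt{\frac{1}{-2 + c}}\right) \left(-2 + 2 c\right) = \left(-2 + 2 c\right) \left(c + 2 \sqrt{\frac{1}{-2 + c}}\right)$)
$\frac{1}{X{\left(-203 \right)} + 74650} = \frac{1}{\left(- 4 \sqrt{\frac{1}{-2 - 203}} - -406 + 2 \left(-203\right)^{2} + 4 \left(-203\right) \sqrt{\frac{1}{-2 - 203}}\right) + 74650} = \frac{1}{\left(- 4 \sqrt{\frac{1}{-205}} + 406 + 2 \cdot 41209 + 4 \left(-203\right) \sqrt{\frac{1}{-205}}\right) + 74650} = \frac{1}{\left(- 4 \sqrt{- \frac{1}{205}} + 406 + 82418 + 4 \left(-203\right) \sqrt{- \frac{1}{205}}\right) + 74650} = \frac{1}{\left(- 4 \frac{i \sqrt{205}}{205} + 406 + 82418 + 4 \left(-203\right) \frac{i \sqrt{205}}{205}\right) + 74650} = \frac{1}{\left(- \frac{4 i \sqrt{205}}{205} + 406 + 82418 - \frac{812 i \sqrt{205}}{205}\right) + 74650} = \frac{1}{\left(82824 - \frac{816 i \sqrt{205}}{205}\right) + 74650} = \frac{1}{157474 - \frac{816 i \sqrt{205}}{205}}$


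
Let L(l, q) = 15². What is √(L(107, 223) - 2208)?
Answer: I*√1983 ≈ 44.531*I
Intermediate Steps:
L(l, q) = 225
√(L(107, 223) - 2208) = √(225 - 2208) = √(-1983) = I*√1983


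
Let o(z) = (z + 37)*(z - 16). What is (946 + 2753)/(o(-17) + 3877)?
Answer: 3699/3217 ≈ 1.1498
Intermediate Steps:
o(z) = (-16 + z)*(37 + z) (o(z) = (37 + z)*(-16 + z) = (-16 + z)*(37 + z))
(946 + 2753)/(o(-17) + 3877) = (946 + 2753)/((-592 + (-17)² + 21*(-17)) + 3877) = 3699/((-592 + 289 - 357) + 3877) = 3699/(-660 + 3877) = 3699/3217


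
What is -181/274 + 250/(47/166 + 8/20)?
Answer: 56752373/155358 ≈ 365.30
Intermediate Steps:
-181/274 + 250/(47/166 + 8/20) = -181*1/274 + 250/(47*(1/166) + 8*(1/20)) = -181/274 + 250/(47/166 + ⅖) = -181/274 + 250/(567/830) = -181/274 + 250*(830/567) = -181/274 + 207500/567 = 56752373/155358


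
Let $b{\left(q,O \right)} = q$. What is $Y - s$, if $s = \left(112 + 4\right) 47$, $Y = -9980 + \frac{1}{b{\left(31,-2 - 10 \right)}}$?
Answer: $- \frac{478391}{31} \approx -15432.0$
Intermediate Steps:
$Y = - \frac{309379}{31}$ ($Y = -9980 + \frac{1}{31} = - \frac{309379}{31} \approx -9980.0$)
$s = 5452$ ($s = 116 \cdot 47 = 5452$)
$Y - s = - \frac{309379}{31} - 5452 = - \frac{478391}{31}$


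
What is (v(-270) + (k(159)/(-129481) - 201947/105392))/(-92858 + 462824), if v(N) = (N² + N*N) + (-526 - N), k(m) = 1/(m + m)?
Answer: 315790749540887483/802735795414209888 ≈ 0.39339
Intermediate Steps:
k(m) = 1/(2*m)
v(N) = -526 - N + 2*N² (v(N) = (N² + N²) + (-526 - N) = 2*N² + (-526 - N) = -526 - N + 2*N²)
(v(-270) + (k(159)/(-129481) - 201947/105392))/(-92858 + 462824) = ((-526 - 1*(-270) + 2*(-270)²) + (((½)/159)/(-129481) - 201947/105392))/(-92858 + 462824) = ((-526 + 270 + 2*72900) + (((½)*(1/159))*(-1/129481) - 201947*1/105392))/369966 = ((-526 + 270 + 145800) + ((1/318)*(-1/129481) - 201947/105392))*(1/369966) = (145544 + (-1/41174958 - 201947/105392))*(1/369966) = (145544 - 4157579674309/2169755586768)*(1/369966) = (315790749540887483/2169755586768)*(1/369966) = 315790749540887483/802735795414209888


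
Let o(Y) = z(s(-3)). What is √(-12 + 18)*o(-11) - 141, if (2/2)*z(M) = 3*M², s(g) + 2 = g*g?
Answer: -141 + 147*√6 ≈ 219.07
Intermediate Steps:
s(g) = -2 + g² (s(g) = -2 + g*g = -2 + g²)
z(M) = 3*M²
o(Y) = 147 (o(Y) = 3*(-2 + (-3)²)² = 3*(-2 + 9)² = 3*7² = 3*49 = 147)
√(-12 + 18)*o(-11) - 141 = √(-12 + 18)*147 - 141 = √6*147 - 141 = 147*√6 - 141 = -141 + 147*√6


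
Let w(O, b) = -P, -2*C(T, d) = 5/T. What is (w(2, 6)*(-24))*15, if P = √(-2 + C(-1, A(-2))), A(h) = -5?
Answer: 180*√2 ≈ 254.56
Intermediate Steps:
C(T, d) = -5/(2*T)
P = √2/2 (P = √(-2 - 5/2/(-1)) = √(-2 - 5/2*(-1)) = √(-2 + 5/2) = √(½) = √2/2 ≈ 0.70711)
w(O, b) = -√2/2
(w(2, 6)*(-24))*15 = (-√2/2*(-24))*15 = (12*√2)*15 = 180*√2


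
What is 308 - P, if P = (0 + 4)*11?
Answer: 264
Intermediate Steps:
P = 44 (P = 4*11 = 44)
308 - P = 308 - 1*44 = 308 - 44 = 264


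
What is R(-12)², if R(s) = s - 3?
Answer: 225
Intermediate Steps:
R(s) = -3 + s
R(-12)² = (-3 - 12)² = (-15)² = 225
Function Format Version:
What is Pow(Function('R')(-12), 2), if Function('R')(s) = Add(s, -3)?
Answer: 225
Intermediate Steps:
Function('R')(s) = Add(-3, s)
Pow(Function('R')(-12), 2) = Pow(Add(-3, -12), 2) = Pow(-15, 2) = 225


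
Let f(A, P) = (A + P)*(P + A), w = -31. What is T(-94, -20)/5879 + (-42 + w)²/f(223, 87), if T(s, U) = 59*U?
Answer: -82068809/564971900 ≈ -0.14526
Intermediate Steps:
f(A, P) = (A + P)² (f(A, P) = (A + P)*(A + P) = (A + P)²)
T(-94, -20)/5879 + (-42 + w)²/f(223, 87) = (59*(-20))/5879 + (-42 - 31)²/((223 + 87)²) = -1180*1/5879 + (-73)²/(310²) = -1180/5879 + 5329/96100 = -82068809/564971900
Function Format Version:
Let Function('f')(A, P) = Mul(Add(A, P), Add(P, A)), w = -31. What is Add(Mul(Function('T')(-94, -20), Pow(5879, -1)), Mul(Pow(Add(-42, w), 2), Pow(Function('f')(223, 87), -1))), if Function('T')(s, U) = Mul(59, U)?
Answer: Rational(-82068809, 564971900) ≈ -0.14526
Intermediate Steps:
Function('f')(A, P) = Pow(Add(A, P), 2) (Function('f')(A, P) = Mul(Add(A, P), Add(A, P)) = Pow(Add(A, P), 2))
Add(Mul(Function('T')(-94, -20), Pow(5879, -1)), Mul(Pow(Add(-42, w), 2), Pow(Function('f')(223, 87), -1))) = Add(Mul(Mul(59, -20), Pow(5879, -1)), Mul(Pow(Add(-42, -31), 2), Pow(Pow(Add(223, 87), 2), -1))) = Add(Mul(-1180, Rational(1, 5879)), Mul(Pow(-73, 2), Pow(Pow(310, 2), -1))) = Add(Rational(-1180, 5879), Mul(5329, Pow(96100, -1))) = Add(Rational(-1180, 5879), Mul(5329, Rational(1, 96100))) = Add(Rational(-1180, 5879), Rational(5329, 96100)) = Rational(-82068809, 564971900)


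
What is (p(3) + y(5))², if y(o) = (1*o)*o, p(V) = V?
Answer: 784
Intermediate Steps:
y(o) = o² (y(o) = o*o = o²)
(p(3) + y(5))² = (3 + 5²)² = (3 + 25)² = 28² = 784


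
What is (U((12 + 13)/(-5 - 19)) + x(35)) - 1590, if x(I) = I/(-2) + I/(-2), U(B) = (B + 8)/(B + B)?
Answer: -81417/50 ≈ -1628.3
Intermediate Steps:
U(B) = (8 + B)/(2*B) (U(B) = (8 + B)/((2*B)) = (8 + B)*(1/(2*B)) = (8 + B)/(2*B))
x(I) = -I (x(I) = I*(-1/2) + I*(-1/2) = -I/2 - I/2 = -I)
(U((12 + 13)/(-5 - 19)) + x(35)) - 1590 = ((8 + (12 + 13)/(-5 - 19))/(2*(((12 + 13)/(-5 - 19)))) - 1*35) - 1590 = ((8 + 25/(-24))/(2*((25/(-24)))) - 35) - 1590 = ((8 + 25*(-1/24))/(2*((25*(-1/24)))) - 35) - 1590 = ((8 - 25/24)/(2*(-25/24)) - 35) - 1590 = ((1/2)*(-24/25)*(167/24) - 35) - 1590 = (-167/50 - 35) - 1590 = -1917/50 - 1590 = -81417/50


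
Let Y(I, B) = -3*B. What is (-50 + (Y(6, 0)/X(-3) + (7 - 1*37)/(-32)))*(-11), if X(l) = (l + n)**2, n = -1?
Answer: 8635/16 ≈ 539.69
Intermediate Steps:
X(l) = (-1 + l)**2 (X(l) = (l - 1)**2 = (-1 + l)**2)
(-50 + (Y(6, 0)/X(-3) + (7 - 1*37)/(-32)))*(-11) = (-50 + ((-3*0)/((-1 - 3)**2) + (7 - 1*37)/(-32)))*(-11) = (-50 + (0/((-4)**2) + (7 - 37)*(-1/32)))*(-11) = (-50 + (0/16 - 30*(-1/32)))*(-11) = (-50 + (0*(1/16) + 15/16))*(-11) = (-50 + (0 + 15/16))*(-11) = (-50 + 15/16)*(-11) = -785/16*(-11) = 8635/16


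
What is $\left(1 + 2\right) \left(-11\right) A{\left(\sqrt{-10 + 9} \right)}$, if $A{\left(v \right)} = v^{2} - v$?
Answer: $33 + 33 i \approx 33.0 + 33.0 i$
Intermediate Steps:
$\left(1 + 2\right) \left(-11\right) A{\left(\sqrt{-10 + 9} \right)} = \left(1 + 2\right) \left(-11\right) \sqrt{-10 + 9} \left(-1 + \sqrt{-10 + 9}\right) = 3 \left(-11\right) \sqrt{-1} \left(-1 + \sqrt{-1}\right) = - 33 i \left(-1 + i\right)$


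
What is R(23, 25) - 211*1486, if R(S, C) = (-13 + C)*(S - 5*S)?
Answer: -314650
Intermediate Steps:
R(S, C) = -4*S*(-13 + C) (R(S, C) = (-13 + C)*(-4*S) = -4*S*(-13 + C))
R(23, 25) - 211*1486 = 4*23*(13 - 1*25) - 211*1486 = 4*23*(13 - 25) - 313546 = 4*23*(-12) - 313546 = -1104 - 313546 = -314650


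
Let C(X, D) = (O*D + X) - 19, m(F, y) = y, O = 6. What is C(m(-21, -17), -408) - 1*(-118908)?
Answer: 116424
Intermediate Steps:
C(X, D) = -19 + X + 6*D (C(X, D) = (6*D + X) - 19 = (X + 6*D) - 19 = -19 + X + 6*D)
C(m(-21, -17), -408) - 1*(-118908) = (-19 - 17 + 6*(-408)) - 1*(-118908) = (-19 - 17 - 2448) + 118908 = -2484 + 118908 = 116424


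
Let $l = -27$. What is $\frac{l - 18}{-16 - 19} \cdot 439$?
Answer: $\frac{3951}{7} \approx 564.43$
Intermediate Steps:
$\frac{l - 18}{-16 - 19} \cdot 439 = \frac{-27 - 18}{-16 - 19} \cdot 439 = - \frac{45}{-35} \cdot 439 = \left(-45\right) \left(- \frac{1}{35}\right) 439 = \frac{9}{7} \cdot 439 = \frac{3951}{7}$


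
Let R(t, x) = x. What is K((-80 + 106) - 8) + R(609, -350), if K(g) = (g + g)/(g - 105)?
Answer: -10162/29 ≈ -350.41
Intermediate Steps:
K(g) = 2*g/(-105 + g) (K(g) = (2*g)/(-105 + g) = 2*g/(-105 + g))
K((-80 + 106) - 8) + R(609, -350) = 2*((-80 + 106) - 8)/(-105 + ((-80 + 106) - 8)) - 350 = 2*(26 - 8)/(-105 + (26 - 8)) - 350 = 2*18/(-105 + 18) - 350 = 2*18/(-87) - 350 = 2*18*(-1/87) - 350 = -12/29 - 350 = -10162/29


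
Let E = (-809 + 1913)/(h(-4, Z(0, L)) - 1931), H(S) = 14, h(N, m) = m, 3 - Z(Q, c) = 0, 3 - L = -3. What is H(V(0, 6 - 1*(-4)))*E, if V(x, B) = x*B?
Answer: -1932/241 ≈ -8.0166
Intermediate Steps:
L = 6 (L = 3 - 1*(-3) = 3 + 3 = 6)
Z(Q, c) = 3 (Z(Q, c) = 3 - 1*0 = 3 + 0 = 3)
V(x, B) = B*x
E = -138/241 (E = (-809 + 1913)/(3 - 1931) = 1104/(-1928) = 1104*(-1/1928) = -138/241 ≈ -0.57261)
H(V(0, 6 - 1*(-4)))*E = 14*(-138/241) = -1932/241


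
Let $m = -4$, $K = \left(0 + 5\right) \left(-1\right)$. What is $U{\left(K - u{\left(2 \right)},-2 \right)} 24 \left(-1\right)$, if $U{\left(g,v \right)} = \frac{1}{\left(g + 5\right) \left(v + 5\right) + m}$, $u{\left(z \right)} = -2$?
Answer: $-12$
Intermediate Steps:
$K = -5$ ($K = 5 \left(-1\right) = -5$)
$U{\left(g,v \right)} = \frac{1}{-4 + \left(5 + g\right) \left(5 + v\right)}$ ($U{\left(g,v \right)} = \frac{1}{\left(g + 5\right) \left(v + 5\right) - 4} = \frac{1}{\left(5 + g\right) \left(5 + v\right) - 4} = \frac{1}{-4 + \left(5 + g\right) \left(5 + v\right)}$)
$U{\left(K - u{\left(2 \right)},-2 \right)} 24 \left(-1\right) = \frac{1}{21 + 5 \left(-5 - -2\right) + 5 \left(-2\right) + \left(-5 - -2\right) \left(-2\right)} 24 \left(-1\right) = \frac{1}{21 + 5 \left(-5 + 2\right) - 10 + \left(-5 + 2\right) \left(-2\right)} 24 \left(-1\right) = \frac{1}{21 + 5 \left(-3\right) - 10 - -6} \cdot 24 \left(-1\right) = \frac{1}{21 - 15 - 10 + 6} \cdot 24 \left(-1\right) = \frac{1}{2} \cdot 24 \left(-1\right) = 12 \left(-1\right) = -12$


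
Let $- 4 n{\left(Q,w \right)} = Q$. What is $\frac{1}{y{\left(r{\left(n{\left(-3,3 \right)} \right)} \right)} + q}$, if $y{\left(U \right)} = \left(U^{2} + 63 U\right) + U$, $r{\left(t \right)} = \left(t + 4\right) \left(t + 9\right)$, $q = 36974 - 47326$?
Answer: $- \frac{256}{1342247} \approx -0.00019072$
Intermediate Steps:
$n{\left(Q,w \right)} = - \frac{Q}{4}$
$q = -10352$ ($q = 36974 - 47326 = -10352$)
$r{\left(t \right)} = \left(4 + t\right) \left(9 + t\right)$
$y{\left(U \right)} = U^{2} + 64 U$
$\frac{1}{y{\left(r{\left(n{\left(-3,3 \right)} \right)} \right)} + q} = \frac{1}{\left(36 + \left(\left(- \frac{1}{4}\right) \left(-3\right)\right)^{2} + 13 \left(\left(- \frac{1}{4}\right) \left(-3\right)\right)\right) \left(64 + \left(36 + \left(\left(- \frac{1}{4}\right) \left(-3\right)\right)^{2} + 13 \left(\left(- \frac{1}{4}\right) \left(-3\right)\right)\right)\right) - 10352} = \frac{1}{\left(36 + \left(\frac{3}{4}\right)^{2} + 13 \cdot \frac{3}{4}\right) \left(64 + \left(36 + \left(\frac{3}{4}\right)^{2} + 13 \cdot \frac{3}{4}\right)\right) - 10352} = \frac{1}{\left(36 + \frac{9}{16} + \frac{39}{4}\right) \left(64 + \left(36 + \frac{9}{16} + \frac{39}{4}\right)\right) - 10352} = \frac{1}{\frac{741 \left(64 + \frac{741}{16}\right)}{16} - 10352} = \frac{1}{\frac{741}{16} \cdot \frac{1765}{16} - 10352} = \frac{1}{\frac{1307865}{256} - 10352} = \frac{1}{- \frac{1342247}{256}} = - \frac{256}{1342247}$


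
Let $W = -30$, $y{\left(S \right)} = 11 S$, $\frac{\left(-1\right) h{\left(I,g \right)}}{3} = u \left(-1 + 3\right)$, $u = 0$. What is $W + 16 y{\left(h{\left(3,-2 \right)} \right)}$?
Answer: $-30$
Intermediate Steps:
$h{\left(I,g \right)} = 0$ ($h{\left(I,g \right)} = - 3 \cdot 0 \left(-1 + 3\right) = - 3 \cdot 0 \cdot 2 = \left(-3\right) 0 = 0$)
$W + 16 y{\left(h{\left(3,-2 \right)} \right)} = -30 + 16 \cdot 11 \cdot 0 = -30 + 16 \cdot 0 = -30 + 0 = -30$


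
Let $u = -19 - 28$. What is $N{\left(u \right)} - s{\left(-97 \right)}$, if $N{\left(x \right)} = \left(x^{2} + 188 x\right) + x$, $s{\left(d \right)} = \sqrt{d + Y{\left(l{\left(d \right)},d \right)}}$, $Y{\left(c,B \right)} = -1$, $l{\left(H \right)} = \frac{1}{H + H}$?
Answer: $-6674 - 7 i \sqrt{2} \approx -6674.0 - 9.8995 i$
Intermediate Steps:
$l{\left(H \right)} = \frac{1}{2 H}$
$s{\left(d \right)} = \sqrt{-1 + d}$ ($s{\left(d \right)} = \sqrt{d - 1} = \sqrt{-1 + d}$)
$u = -47$ ($u = -19 - 28 = -47$)
$N{\left(x \right)} = x^{2} + 189 x$
$N{\left(u \right)} - s{\left(-97 \right)} = - 47 \left(189 - 47\right) - \sqrt{-1 - 97} = \left(-47\right) 142 - \sqrt{-98} = -6674 - 7 i \sqrt{2}$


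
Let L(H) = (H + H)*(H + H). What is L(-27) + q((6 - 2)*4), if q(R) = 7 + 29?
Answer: 2952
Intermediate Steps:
L(H) = 4*H² (L(H) = (2*H)*(2*H) = 4*H²)
q(R) = 36
L(-27) + q((6 - 2)*4) = 4*(-27)² + 36 = 4*729 + 36 = 2916 + 36 = 2952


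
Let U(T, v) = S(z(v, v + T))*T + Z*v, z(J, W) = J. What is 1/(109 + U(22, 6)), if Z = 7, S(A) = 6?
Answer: 1/283 ≈ 0.0035336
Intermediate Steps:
U(T, v) = 6*T + 7*v
1/(109 + U(22, 6)) = 1/(109 + (6*22 + 7*6)) = 1/(109 + (132 + 42)) = 1/(109 + 174) = 1/283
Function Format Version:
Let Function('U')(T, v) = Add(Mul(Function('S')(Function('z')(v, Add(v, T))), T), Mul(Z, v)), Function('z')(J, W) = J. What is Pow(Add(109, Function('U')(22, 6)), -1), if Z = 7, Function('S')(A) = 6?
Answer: Rational(1, 283) ≈ 0.0035336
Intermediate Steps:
Function('U')(T, v) = Add(Mul(6, T), Mul(7, v))
Pow(Add(109, Function('U')(22, 6)), -1) = Pow(Add(109, Add(Mul(6, 22), Mul(7, 6))), -1) = Pow(Add(109, Add(132, 42)), -1) = Pow(Add(109, 174), -1) = Pow(283, -1) = Rational(1, 283)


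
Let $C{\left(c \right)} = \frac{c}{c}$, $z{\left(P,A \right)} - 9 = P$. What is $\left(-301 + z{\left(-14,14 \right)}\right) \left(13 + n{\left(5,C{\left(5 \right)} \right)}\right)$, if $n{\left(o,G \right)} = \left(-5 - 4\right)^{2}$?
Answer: $-28764$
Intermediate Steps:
$z{\left(P,A \right)} = 9 + P$
$C{\left(c \right)} = 1$
$n{\left(o,G \right)} = 81$ ($n{\left(o,G \right)} = \left(-9\right)^{2} = 81$)
$\left(-301 + z{\left(-14,14 \right)}\right) \left(13 + n{\left(5,C{\left(5 \right)} \right)}\right) = \left(-301 + \left(9 - 14\right)\right) \left(13 + 81\right) = \left(-301 - 5\right) 94 = \left(-306\right) 94 = -28764$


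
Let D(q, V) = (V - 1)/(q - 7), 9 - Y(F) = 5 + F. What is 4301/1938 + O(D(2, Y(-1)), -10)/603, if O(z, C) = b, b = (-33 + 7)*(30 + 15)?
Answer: 2131/7638 ≈ 0.27900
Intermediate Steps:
Y(F) = 4 - F (Y(F) = 9 - (5 + F) = 9 + (-5 - F) = 4 - F)
D(q, V) = (-1 + V)/(-7 + q)
b = -1170 (b = -26*45 = -1170)
O(z, C) = -1170
4301/1938 + O(D(2, Y(-1)), -10)/603 = 4301/1938 - 1170/603 = 4301*(1/1938) - 1170*1/603 = 253/114 - 130/67 = 2131/7638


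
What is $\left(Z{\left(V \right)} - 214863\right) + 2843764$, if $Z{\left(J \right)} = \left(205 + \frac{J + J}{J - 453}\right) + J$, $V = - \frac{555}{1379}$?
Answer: $\frac{377806294711248}{143701453} \approx 2.6291 \cdot 10^{6}$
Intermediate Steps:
$V = - \frac{555}{1379}$ ($V = \left(-555\right) \frac{1}{1379} = - \frac{555}{1379} \approx -0.40247$)
$Z{\left(J \right)} = 205 + J + \frac{2 J}{-453 + J}$ ($Z{\left(J \right)} = \left(205 + \frac{2 J}{-453 + J}\right) + J = 205 + J + \frac{2 J}{-453 + J}$)
$\left(Z{\left(V \right)} - 214863\right) + 2843764 = \left(\frac{-92865 + \left(- \frac{555}{1379}\right)^{2} - - \frac{136530}{1379}}{-453 - \frac{555}{1379}} - 214863\right) + 2843764 = \left(\frac{-92865 + \frac{308025}{1901641} + \frac{136530}{1379}}{- \frac{625242}{1379}} - 214863\right) + 2843764 = \left(\left(- \frac{1379}{625242}\right) \left(- \frac{176407308570}{1901641}\right) - 214863\right) + 2843764 = \left(\frac{29401218095}{143701453} - 214863\right) + 2843764 = - \frac{30846724077844}{143701453} + 2843764 = \frac{377806294711248}{143701453}$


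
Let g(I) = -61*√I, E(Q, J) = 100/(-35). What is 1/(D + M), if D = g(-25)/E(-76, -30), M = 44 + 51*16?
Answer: 13760/12015929 - 1708*I/12015929 ≈ 0.0011451 - 0.00014214*I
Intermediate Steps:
E(Q, J) = -20/7 (E(Q, J) = 100*(-1/35) = -20/7)
M = 860 (M = 44 + 816 = 860)
D = 427*I/4 (D = (-305*I)/(-20/7) = -305*I*(-7/20) = 427*I/4 ≈ 106.75*I)
1/(D + M) = 1/(427*I/4 + 860) = 1/(860 + 427*I/4) = 16*(860 - 427*I/4)/12015929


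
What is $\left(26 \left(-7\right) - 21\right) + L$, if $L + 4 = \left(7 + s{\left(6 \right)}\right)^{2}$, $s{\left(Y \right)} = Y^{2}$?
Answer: $1642$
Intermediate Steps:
$L = 1845$ ($L = -4 + \left(7 + 6^{2}\right)^{2} = -4 + \left(7 + 36\right)^{2} = -4 + 43^{2} = -4 + 1849 = 1845$)
$\left(26 \left(-7\right) - 21\right) + L = \left(26 \left(-7\right) - 21\right) + 1845 = \left(-182 - 21\right) + 1845 = -203 + 1845 = 1642$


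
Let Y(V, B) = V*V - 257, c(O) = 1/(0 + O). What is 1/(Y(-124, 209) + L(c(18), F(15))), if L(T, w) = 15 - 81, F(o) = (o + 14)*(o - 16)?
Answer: 1/15053 ≈ 6.6432e-5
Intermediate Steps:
F(o) = (-16 + o)*(14 + o) (F(o) = (14 + o)*(-16 + o) = (-16 + o)*(14 + o))
c(O) = 1/O
L(T, w) = -66
Y(V, B) = -257 + V² (Y(V, B) = V² - 257 = -257 + V²)
1/(Y(-124, 209) + L(c(18), F(15))) = 1/((-257 + (-124)²) - 66) = 1/((-257 + 15376) - 66) = 1/(15119 - 66) = 1/15053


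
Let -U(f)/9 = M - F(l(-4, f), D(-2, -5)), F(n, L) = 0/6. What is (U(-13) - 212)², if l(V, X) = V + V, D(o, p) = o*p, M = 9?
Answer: 85849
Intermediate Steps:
l(V, X) = 2*V
F(n, L) = 0 (F(n, L) = 0*(⅙) = 0)
U(f) = -81 (U(f) = -9*(9 - 1*0) = -9*(9 + 0) = -9*9 = -81)
(U(-13) - 212)² = (-81 - 212)² = (-293)² = 85849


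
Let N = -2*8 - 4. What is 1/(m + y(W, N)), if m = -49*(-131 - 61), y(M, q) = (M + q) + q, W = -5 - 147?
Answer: 1/9216 ≈ 0.00010851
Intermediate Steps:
N = -20 (N = -16 - 4 = -20)
W = -152
y(M, q) = M + 2*q
m = 9408 (m = -49*(-192) = 9408)
1/(m + y(W, N)) = 1/(9408 + (-152 + 2*(-20))) = 1/(9408 + (-152 - 40)) = 1/(9408 - 192) = 1/9216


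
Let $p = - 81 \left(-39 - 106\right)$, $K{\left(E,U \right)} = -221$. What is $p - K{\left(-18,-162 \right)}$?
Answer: $11966$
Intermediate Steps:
$p = 11745$ ($p = \left(-81\right) \left(-145\right) = 11745$)
$p - K{\left(-18,-162 \right)} = 11745 - -221 = 11745 + 221 = 11966$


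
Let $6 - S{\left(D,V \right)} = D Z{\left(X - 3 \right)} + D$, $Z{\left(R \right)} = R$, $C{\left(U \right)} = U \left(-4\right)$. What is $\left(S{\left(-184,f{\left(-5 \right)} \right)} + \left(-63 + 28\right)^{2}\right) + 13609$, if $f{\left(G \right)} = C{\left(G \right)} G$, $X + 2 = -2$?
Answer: $13736$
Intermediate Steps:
$X = -4$ ($X = -2 - 2 = -4$)
$C{\left(U \right)} = - 4 U$
$f{\left(G \right)} = - 4 G^{2}$ ($f{\left(G \right)} = - 4 G G = - 4 G^{2}$)
$S{\left(D,V \right)} = 6 + 6 D$ ($S{\left(D,V \right)} = 6 - \left(D \left(-4 - 3\right) + D\right) = 6 - \left(D \left(-7\right) + D\right) = 6 - \left(- 7 D + D\right) = 6 - - 6 D = 6 + 6 D$)
$\left(S{\left(-184,f{\left(-5 \right)} \right)} + \left(-63 + 28\right)^{2}\right) + 13609 = \left(\left(6 + 6 \left(-184\right)\right) + \left(-63 + 28\right)^{2}\right) + 13609 = \left(\left(6 - 1104\right) + \left(-35\right)^{2}\right) + 13609 = \left(-1098 + 1225\right) + 13609 = 127 + 13609 = 13736$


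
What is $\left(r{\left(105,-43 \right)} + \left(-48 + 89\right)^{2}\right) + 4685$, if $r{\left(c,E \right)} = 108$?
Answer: $6474$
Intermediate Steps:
$\left(r{\left(105,-43 \right)} + \left(-48 + 89\right)^{2}\right) + 4685 = \left(108 + \left(-48 + 89\right)^{2}\right) + 4685 = \left(108 + 41^{2}\right) + 4685 = \left(108 + 1681\right) + 4685 = 1789 + 4685 = 6474$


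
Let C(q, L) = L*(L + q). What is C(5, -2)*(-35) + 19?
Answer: 229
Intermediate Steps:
C(5, -2)*(-35) + 19 = -2*(-2 + 5)*(-35) + 19 = -2*3*(-35) + 19 = -6*(-35) + 19 = 210 + 19 = 229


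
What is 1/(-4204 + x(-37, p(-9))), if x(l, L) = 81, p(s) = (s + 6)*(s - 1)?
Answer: -1/4123 ≈ -0.00024254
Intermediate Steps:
p(s) = (-1 + s)*(6 + s) (p(s) = (6 + s)*(-1 + s) = (-1 + s)*(6 + s))
1/(-4204 + x(-37, p(-9))) = 1/(-4204 + 81) = 1/(-4123) = -1/4123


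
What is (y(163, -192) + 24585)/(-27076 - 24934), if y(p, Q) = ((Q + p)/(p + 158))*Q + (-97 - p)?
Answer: -2604631/5565070 ≈ -0.46803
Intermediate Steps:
y(p, Q) = -97 - p + Q*(Q + p)/(158 + p) (y(p, Q) = ((Q + p)/(158 + p))*Q + (-97 - p) = Q*(Q + p)/(158 + p) + (-97 - p) = -97 - p + Q*(Q + p)/(158 + p))
(y(163, -192) + 24585)/(-27076 - 24934) = ((-15326 + (-192)**2 - 1*163**2 - 255*163 - 192*163)/(158 + 163) + 24585)/(-27076 - 24934) = ((-15326 + 36864 - 1*26569 - 41565 - 31296)/321 + 24585)/(-52010) = ((-15326 + 36864 - 26569 - 41565 - 31296)/321 + 24585)*(-1/52010) = ((1/321)*(-77892) + 24585)*(-1/52010) = (-25964/107 + 24585)*(-1/52010) = (2604631/107)*(-1/52010) = -2604631/5565070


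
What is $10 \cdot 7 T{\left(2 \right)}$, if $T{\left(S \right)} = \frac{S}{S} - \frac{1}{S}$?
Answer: $35$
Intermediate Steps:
$T{\left(S \right)} = 1 - \frac{1}{S}$
$10 \cdot 7 T{\left(2 \right)} = 10 \cdot 7 \frac{-1 + 2}{2} = 70 \cdot \frac{1}{2} \cdot 1 = 70 \cdot \frac{1}{2} = 35$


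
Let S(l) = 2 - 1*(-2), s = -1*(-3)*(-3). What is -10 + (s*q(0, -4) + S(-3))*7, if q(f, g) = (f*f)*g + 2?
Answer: -108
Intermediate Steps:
q(f, g) = 2 + g*f**2 (q(f, g) = f**2*g + 2 = g*f**2 + 2 = 2 + g*f**2)
s = -9 (s = 3*(-3) = -9)
S(l) = 4 (S(l) = 2 + 2 = 4)
-10 + (s*q(0, -4) + S(-3))*7 = -10 + (-9*(2 - 4*0**2) + 4)*7 = -10 + (-9*(2 - 4*0) + 4)*7 = -10 + (-9*(2 + 0) + 4)*7 = -10 + (-9*2 + 4)*7 = -10 + (-18 + 4)*7 = -10 - 14*7 = -10 - 98 = -108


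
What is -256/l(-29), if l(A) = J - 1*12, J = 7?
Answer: 256/5 ≈ 51.200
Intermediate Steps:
l(A) = -5 (l(A) = 7 - 1*12 = 7 - 12 = -5)
-256/l(-29) = -256/(-5) = -256*(-1/5) = 256/5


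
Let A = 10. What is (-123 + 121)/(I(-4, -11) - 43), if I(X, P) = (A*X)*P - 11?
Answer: -1/193 ≈ -0.0051813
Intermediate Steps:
I(X, P) = -11 + 10*P*X (I(X, P) = (10*X)*P - 11 = 10*P*X - 11 = -11 + 10*P*X)
(-123 + 121)/(I(-4, -11) - 43) = (-123 + 121)/((-11 + 10*(-11)*(-4)) - 43) = -2/((-11 + 440) - 43) = -2/(429 - 43) = -2/386 = -2*1/386 = -1/193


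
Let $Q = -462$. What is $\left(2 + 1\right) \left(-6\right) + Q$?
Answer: $-480$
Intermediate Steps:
$\left(2 + 1\right) \left(-6\right) + Q = \left(2 + 1\right) \left(-6\right) - 462 = 3 \left(-6\right) - 462 = -18 - 462 = -480$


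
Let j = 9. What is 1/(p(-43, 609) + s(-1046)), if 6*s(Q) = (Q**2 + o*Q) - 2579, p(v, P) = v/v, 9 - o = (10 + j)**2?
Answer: 6/1459735 ≈ 4.1103e-6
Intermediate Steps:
o = -352 (o = 9 - (10 + 9)**2 = 9 - 1*19**2 = 9 - 1*361 = 9 - 361 = -352)
p(v, P) = 1
s(Q) = -2579/6 - 176*Q/3 + Q**2/6 (s(Q) = ((Q**2 - 352*Q) - 2579)/6 = (-2579 + Q**2 - 352*Q)/6 = -2579/6 - 176*Q/3 + Q**2/6)
1/(p(-43, 609) + s(-1046)) = 1/(1 + (-2579/6 - 176/3*(-1046) + (1/6)*(-1046)**2)) = 1/(1 + (-2579/6 + 184096/3 + (1/6)*1094116)) = 1/(1 + (-2579/6 + 184096/3 + 547058/3)) = 1/(1 + 1459729/6) = 1/(1459735/6) = 6/1459735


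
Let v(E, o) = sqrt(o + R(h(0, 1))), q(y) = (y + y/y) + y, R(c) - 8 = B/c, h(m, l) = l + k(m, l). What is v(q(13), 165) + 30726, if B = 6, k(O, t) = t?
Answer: 30726 + 4*sqrt(11) ≈ 30739.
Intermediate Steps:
h(m, l) = 2*l (h(m, l) = l + l = 2*l)
R(c) = 8 + 6/c
q(y) = 1 + 2*y (q(y) = (y + 1) + y = (1 + y) + y = 1 + 2*y)
v(E, o) = sqrt(11 + o) (v(E, o) = sqrt(o + (8 + 6/((2*1)))) = sqrt(o + (8 + 6/2)) = sqrt(o + (8 + 6*(1/2))) = sqrt(o + (8 + 3)) = sqrt(o + 11) = sqrt(11 + o))
v(q(13), 165) + 30726 = sqrt(11 + 165) + 30726 = sqrt(176) + 30726 = 4*sqrt(11) + 30726 = 30726 + 4*sqrt(11)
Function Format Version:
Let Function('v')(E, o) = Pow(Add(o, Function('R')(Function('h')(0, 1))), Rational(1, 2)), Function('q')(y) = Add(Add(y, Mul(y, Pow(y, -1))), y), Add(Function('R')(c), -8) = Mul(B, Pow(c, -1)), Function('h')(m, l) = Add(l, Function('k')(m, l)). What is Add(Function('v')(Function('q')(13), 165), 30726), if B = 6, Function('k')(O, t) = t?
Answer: Add(30726, Mul(4, Pow(11, Rational(1, 2)))) ≈ 30739.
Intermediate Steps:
Function('h')(m, l) = Mul(2, l) (Function('h')(m, l) = Add(l, l) = Mul(2, l))
Function('R')(c) = Add(8, Mul(6, Pow(c, -1)))
Function('q')(y) = Add(1, Mul(2, y)) (Function('q')(y) = Add(Add(y, 1), y) = Add(Add(1, y), y) = Add(1, Mul(2, y)))
Function('v')(E, o) = Pow(Add(11, o), Rational(1, 2)) (Function('v')(E, o) = Pow(Add(o, Add(8, Mul(6, Pow(Mul(2, 1), -1)))), Rational(1, 2)) = Pow(Add(o, Add(8, Mul(6, Pow(2, -1)))), Rational(1, 2)) = Pow(Add(o, Add(8, Mul(6, Rational(1, 2)))), Rational(1, 2)) = Pow(Add(o, Add(8, 3)), Rational(1, 2)) = Pow(Add(o, 11), Rational(1, 2)) = Pow(Add(11, o), Rational(1, 2)))
Add(Function('v')(Function('q')(13), 165), 30726) = Add(Pow(Add(11, 165), Rational(1, 2)), 30726) = Add(Pow(176, Rational(1, 2)), 30726) = Add(Mul(4, Pow(11, Rational(1, 2))), 30726) = Add(30726, Mul(4, Pow(11, Rational(1, 2))))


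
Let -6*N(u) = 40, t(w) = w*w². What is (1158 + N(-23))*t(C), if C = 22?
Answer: 36778192/3 ≈ 1.2259e+7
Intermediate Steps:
t(w) = w³
N(u) = -20/3 (N(u) = -⅙*40 = -20/3)
(1158 + N(-23))*t(C) = (1158 - 20/3)*22³ = (3454/3)*10648 = 36778192/3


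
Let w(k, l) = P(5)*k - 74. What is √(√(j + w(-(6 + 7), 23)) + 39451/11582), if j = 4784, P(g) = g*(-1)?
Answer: √(456921482 + 670713620*√191)/11582 ≈ 8.5151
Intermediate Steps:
P(g) = -g
w(k, l) = -74 - 5*k (w(k, l) = (-1*5)*k - 74 = -5*k - 74 = -74 - 5*k)
√(√(j + w(-(6 + 7), 23)) + 39451/11582) = √(√(4784 + (-74 - (-5)*(6 + 7))) + 39451/11582) = √(√(4784 + (-74 - (-5)*13)) + 39451*(1/11582)) = √(√(4784 + (-74 - 5*(-13))) + 39451/11582) = √(√(4784 + (-74 + 65)) + 39451/11582) = √(√(4784 - 9) + 39451/11582) = √(√4775 + 39451/11582) = √(5*√191 + 39451/11582) = √(39451/11582 + 5*√191)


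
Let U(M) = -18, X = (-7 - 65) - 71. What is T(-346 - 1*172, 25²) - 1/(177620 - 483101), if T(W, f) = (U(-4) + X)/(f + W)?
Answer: -49182334/32686467 ≈ -1.5047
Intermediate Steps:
X = -143 (X = -72 - 71 = -143)
T(W, f) = -161/(W + f) (T(W, f) = (-18 - 143)/(f + W) = -161/(W + f))
T(-346 - 1*172, 25²) - 1/(177620 - 483101) = -161/((-346 - 1*172) + 25²) - 1/(177620 - 483101) = -161/((-346 - 172) + 625) - 1/(-305481) = -161/(-518 + 625) - 1*(-1/305481) = -161/107 + 1/305481 = -49182334/32686467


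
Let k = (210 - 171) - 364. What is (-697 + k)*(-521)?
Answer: 532462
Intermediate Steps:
k = -325 (k = 39 - 364 = -325)
(-697 + k)*(-521) = (-697 - 325)*(-521) = -1022*(-521) = 532462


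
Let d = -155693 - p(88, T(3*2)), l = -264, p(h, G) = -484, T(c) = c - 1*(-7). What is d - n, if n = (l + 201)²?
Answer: -159178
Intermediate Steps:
T(c) = 7 + c (T(c) = c + 7 = 7 + c)
d = -155209 (d = -155693 - 1*(-484) = -155693 + 484 = -155209)
n = 3969 (n = (-264 + 201)² = (-63)² = 3969)
d - n = -155209 - 1*3969 = -155209 - 3969 = -159178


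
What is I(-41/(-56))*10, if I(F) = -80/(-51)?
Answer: 800/51 ≈ 15.686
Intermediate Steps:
I(F) = 80/51 (I(F) = -80*(-1/51) = 80/51)
I(-41/(-56))*10 = (80/51)*10 = 800/51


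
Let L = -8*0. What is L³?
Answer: 0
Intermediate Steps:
L = 0
L³ = 0³ = 0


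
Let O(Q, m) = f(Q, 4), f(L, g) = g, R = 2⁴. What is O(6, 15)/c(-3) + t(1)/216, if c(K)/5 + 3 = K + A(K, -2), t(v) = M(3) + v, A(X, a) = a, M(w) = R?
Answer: -23/1080 ≈ -0.021296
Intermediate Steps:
R = 16
M(w) = 16
O(Q, m) = 4
t(v) = 16 + v
c(K) = -25 + 5*K (c(K) = -15 + 5*(K - 2) = -15 + 5*(-2 + K) = -15 + (-10 + 5*K) = -25 + 5*K)
O(6, 15)/c(-3) + t(1)/216 = 4/(-25 + 5*(-3)) + (16 + 1)/216 = 4/(-25 - 15) + 17*(1/216) = 4/(-40) + 17/216 = 4*(-1/40) + 17/216 = -⅒ + 17/216 = -23/1080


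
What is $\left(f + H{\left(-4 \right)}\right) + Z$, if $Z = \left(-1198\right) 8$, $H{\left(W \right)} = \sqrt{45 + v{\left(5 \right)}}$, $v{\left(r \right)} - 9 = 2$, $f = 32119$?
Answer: $22535 + 2 \sqrt{14} \approx 22542.0$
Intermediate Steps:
$v{\left(r \right)} = 11$ ($v{\left(r \right)} = 9 + 2 = 11$)
$H{\left(W \right)} = 2 \sqrt{14}$ ($H{\left(W \right)} = \sqrt{45 + 11} = \sqrt{56} = 2 \sqrt{14}$)
$Z = -9584$
$\left(f + H{\left(-4 \right)}\right) + Z = \left(32119 + 2 \sqrt{14}\right) - 9584 = 22535 + 2 \sqrt{14}$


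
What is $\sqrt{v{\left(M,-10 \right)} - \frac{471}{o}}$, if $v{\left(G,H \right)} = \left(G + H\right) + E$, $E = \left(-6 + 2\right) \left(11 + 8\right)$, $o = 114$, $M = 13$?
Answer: $\frac{i \sqrt{111378}}{38} \approx 8.7825 i$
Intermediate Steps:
$E = -76$ ($E = \left(-4\right) 19 = -76$)
$v{\left(G,H \right)} = -76 + G + H$ ($v{\left(G,H \right)} = \left(G + H\right) - 76 = -76 + G + H$)
$\sqrt{v{\left(M,-10 \right)} - \frac{471}{o}} = \sqrt{\left(-76 + 13 - 10\right) - \frac{471}{114}} = \sqrt{-73 - \frac{157}{38}} = \sqrt{- \frac{2931}{38}} = \frac{i \sqrt{111378}}{38}$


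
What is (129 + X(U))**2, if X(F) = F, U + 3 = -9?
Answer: 13689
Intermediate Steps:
U = -12 (U = -3 - 9 = -12)
(129 + X(U))**2 = (129 - 12)**2 = 117**2 = 13689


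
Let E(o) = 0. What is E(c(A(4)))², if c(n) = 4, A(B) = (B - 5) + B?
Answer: 0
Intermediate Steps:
A(B) = -5 + 2*B (A(B) = (-5 + B) + B = -5 + 2*B)
E(c(A(4)))² = 0² = 0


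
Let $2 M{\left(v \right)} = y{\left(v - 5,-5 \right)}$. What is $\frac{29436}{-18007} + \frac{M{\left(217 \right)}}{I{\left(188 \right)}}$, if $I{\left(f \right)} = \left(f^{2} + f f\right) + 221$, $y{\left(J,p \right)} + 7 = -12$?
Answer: $- \frac{379536071}{232156066} \approx -1.6348$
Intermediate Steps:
$y{\left(J,p \right)} = -19$ ($y{\left(J,p \right)} = -7 - 12 = -19$)
$M{\left(v \right)} = - \frac{19}{2}$ ($M{\left(v \right)} = \frac{1}{2} \left(-19\right) = - \frac{19}{2}$)
$I{\left(f \right)} = 221 + 2 f^{2}$ ($I{\left(f \right)} = \left(f^{2} + f^{2}\right) + 221 = 2 f^{2} + 221 = 221 + 2 f^{2}$)
$\frac{29436}{-18007} + \frac{M{\left(217 \right)}}{I{\left(188 \right)}} = \frac{29436}{-18007} - \frac{19}{2 \left(221 + 2 \cdot 188^{2}\right)} = 29436 \left(- \frac{1}{18007}\right) - \frac{19}{2 \left(221 + 2 \cdot 35344\right)} = - \frac{2676}{1637} - \frac{19}{2 \left(221 + 70688\right)} = - \frac{2676}{1637} - \frac{19}{2 \cdot 70909} = - \frac{2676}{1637} - \frac{19}{141818} = - \frac{379536071}{232156066}$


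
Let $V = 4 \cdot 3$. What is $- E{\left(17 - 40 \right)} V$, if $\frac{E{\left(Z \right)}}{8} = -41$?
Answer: $3936$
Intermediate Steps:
$V = 12$
$E{\left(Z \right)} = -328$ ($E{\left(Z \right)} = 8 \left(-41\right) = -328$)
$- E{\left(17 - 40 \right)} V = - \left(-328\right) 12 = \left(-1\right) \left(-3936\right) = 3936$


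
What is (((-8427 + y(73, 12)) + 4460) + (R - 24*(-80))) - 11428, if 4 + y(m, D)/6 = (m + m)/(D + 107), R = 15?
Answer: -1603720/119 ≈ -13477.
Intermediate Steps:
y(m, D) = -24 + 12*m/(107 + D) (y(m, D) = -24 + 6*((m + m)/(D + 107)) = -24 + 6*((2*m)/(107 + D)) = -24 + 6*(2*m/(107 + D)) = -24 + 12*m/(107 + D))
(((-8427 + y(73, 12)) + 4460) + (R - 24*(-80))) - 11428 = (((-8427 + 12*(-214 + 73 - 2*12)/(107 + 12)) + 4460) + (15 - 24*(-80))) - 11428 = (((-8427 + 12*(-214 + 73 - 24)/119) + 4460) + (15 + 1920)) - 11428 = (((-8427 + 12*(1/119)*(-165)) + 4460) + 1935) - 11428 = (((-8427 - 1980/119) + 4460) + 1935) - 11428 = ((-1004793/119 + 4460) + 1935) - 11428 = (-474053/119 + 1935) - 11428 = -243788/119 - 11428 = -1603720/119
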